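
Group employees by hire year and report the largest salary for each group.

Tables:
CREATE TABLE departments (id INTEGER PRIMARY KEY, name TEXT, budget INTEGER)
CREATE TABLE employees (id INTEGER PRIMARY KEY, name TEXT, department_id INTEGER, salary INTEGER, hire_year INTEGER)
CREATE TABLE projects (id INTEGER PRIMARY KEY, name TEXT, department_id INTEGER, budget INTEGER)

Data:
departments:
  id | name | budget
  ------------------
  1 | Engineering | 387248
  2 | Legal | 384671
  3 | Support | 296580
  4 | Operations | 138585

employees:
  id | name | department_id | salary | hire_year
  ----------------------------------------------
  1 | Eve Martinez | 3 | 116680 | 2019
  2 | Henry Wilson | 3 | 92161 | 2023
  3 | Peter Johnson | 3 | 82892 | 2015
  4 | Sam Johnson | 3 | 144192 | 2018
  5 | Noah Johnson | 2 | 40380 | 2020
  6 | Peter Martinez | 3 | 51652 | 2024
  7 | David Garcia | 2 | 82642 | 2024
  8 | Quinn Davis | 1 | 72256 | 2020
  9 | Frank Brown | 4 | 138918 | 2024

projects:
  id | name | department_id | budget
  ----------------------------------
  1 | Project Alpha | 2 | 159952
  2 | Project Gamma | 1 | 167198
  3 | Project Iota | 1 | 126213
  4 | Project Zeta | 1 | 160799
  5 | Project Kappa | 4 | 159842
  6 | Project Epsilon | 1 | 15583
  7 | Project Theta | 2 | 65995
SELECT hire_year, MAX(salary) AS max_salary FROM employees GROUP BY hire_year

Execution result:
hire_year | max_salary
2015 | 82892
2018 | 144192
2019 | 116680
2020 | 72256
2023 | 92161
2024 | 138918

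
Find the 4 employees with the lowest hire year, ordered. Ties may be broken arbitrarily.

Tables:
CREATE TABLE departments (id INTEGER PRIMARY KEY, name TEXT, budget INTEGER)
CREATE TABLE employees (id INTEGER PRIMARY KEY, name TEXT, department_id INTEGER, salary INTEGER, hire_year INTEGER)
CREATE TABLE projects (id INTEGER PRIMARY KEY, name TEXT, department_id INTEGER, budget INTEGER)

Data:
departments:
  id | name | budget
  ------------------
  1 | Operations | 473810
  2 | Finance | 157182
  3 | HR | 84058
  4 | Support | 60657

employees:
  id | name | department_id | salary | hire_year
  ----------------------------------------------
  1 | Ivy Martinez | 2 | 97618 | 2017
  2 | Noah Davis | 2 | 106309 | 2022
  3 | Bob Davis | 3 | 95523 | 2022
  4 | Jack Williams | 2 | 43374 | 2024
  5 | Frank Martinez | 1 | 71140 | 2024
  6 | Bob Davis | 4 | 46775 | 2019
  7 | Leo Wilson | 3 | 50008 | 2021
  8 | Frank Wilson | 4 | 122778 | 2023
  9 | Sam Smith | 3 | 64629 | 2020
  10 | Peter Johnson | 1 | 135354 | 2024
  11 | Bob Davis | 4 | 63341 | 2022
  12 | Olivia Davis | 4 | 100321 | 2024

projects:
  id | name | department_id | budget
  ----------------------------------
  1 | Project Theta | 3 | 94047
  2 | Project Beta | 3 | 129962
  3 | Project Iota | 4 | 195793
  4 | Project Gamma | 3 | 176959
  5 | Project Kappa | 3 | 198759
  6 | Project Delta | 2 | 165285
SELECT name, hire_year FROM employees ORDER BY hire_year ASC LIMIT 4

Execution result:
name | hire_year
Ivy Martinez | 2017
Bob Davis | 2019
Sam Smith | 2020
Leo Wilson | 2021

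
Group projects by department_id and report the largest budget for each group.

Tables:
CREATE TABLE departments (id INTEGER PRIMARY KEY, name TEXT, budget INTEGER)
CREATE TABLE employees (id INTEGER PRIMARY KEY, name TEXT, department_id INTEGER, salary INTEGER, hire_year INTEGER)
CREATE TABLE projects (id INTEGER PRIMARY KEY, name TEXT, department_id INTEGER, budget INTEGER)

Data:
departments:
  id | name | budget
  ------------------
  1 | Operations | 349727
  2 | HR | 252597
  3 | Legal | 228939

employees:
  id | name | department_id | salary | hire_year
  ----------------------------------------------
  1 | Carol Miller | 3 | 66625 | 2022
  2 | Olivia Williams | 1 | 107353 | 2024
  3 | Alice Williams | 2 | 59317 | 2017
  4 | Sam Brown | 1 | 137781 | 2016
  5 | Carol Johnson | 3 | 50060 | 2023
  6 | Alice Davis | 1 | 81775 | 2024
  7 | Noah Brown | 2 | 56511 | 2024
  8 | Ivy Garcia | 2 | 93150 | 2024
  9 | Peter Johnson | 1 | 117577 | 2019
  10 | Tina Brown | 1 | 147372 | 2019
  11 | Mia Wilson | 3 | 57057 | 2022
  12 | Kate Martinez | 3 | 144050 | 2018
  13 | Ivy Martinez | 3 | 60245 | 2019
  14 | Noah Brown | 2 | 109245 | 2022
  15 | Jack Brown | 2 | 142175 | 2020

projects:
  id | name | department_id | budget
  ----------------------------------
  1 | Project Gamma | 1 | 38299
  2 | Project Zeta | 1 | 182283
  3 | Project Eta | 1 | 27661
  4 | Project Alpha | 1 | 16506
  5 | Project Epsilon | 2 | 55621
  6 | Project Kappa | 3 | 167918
SELECT department_id, MAX(budget) AS max_budget FROM projects GROUP BY department_id

Execution result:
department_id | max_budget
1 | 182283
2 | 55621
3 | 167918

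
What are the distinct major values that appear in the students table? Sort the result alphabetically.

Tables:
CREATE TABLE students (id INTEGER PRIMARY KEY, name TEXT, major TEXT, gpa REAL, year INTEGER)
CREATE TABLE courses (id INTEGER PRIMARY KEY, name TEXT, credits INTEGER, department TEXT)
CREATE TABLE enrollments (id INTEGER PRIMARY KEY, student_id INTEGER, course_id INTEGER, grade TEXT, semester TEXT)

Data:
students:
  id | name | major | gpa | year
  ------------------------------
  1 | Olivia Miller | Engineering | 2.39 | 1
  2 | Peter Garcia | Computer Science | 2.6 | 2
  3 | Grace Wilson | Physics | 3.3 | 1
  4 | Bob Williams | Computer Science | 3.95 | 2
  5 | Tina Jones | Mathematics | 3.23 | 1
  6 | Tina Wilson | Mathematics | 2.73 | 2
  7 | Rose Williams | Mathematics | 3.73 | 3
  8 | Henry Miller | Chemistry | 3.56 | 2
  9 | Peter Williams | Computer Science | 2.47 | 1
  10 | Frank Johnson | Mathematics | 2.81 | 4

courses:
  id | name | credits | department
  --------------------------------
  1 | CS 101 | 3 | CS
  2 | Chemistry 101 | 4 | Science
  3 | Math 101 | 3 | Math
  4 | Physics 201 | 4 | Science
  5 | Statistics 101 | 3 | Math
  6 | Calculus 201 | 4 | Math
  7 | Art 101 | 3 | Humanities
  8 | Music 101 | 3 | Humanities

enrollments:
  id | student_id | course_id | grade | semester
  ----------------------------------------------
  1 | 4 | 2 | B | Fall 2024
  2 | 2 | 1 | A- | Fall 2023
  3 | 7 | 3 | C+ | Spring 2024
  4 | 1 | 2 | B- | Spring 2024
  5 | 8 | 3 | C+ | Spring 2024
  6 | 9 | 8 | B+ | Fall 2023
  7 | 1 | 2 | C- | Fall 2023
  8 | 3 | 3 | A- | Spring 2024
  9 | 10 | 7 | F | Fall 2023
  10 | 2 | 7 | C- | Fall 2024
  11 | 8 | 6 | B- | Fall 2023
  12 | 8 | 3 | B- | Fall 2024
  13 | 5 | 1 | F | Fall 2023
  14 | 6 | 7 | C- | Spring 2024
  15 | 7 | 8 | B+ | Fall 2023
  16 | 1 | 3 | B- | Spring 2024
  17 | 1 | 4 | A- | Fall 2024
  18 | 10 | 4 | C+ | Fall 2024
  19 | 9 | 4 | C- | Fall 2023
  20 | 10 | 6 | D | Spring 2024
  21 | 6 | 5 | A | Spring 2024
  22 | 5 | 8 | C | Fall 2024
SELECT DISTINCT major FROM students ORDER BY major

Execution result:
major
Chemistry
Computer Science
Engineering
Mathematics
Physics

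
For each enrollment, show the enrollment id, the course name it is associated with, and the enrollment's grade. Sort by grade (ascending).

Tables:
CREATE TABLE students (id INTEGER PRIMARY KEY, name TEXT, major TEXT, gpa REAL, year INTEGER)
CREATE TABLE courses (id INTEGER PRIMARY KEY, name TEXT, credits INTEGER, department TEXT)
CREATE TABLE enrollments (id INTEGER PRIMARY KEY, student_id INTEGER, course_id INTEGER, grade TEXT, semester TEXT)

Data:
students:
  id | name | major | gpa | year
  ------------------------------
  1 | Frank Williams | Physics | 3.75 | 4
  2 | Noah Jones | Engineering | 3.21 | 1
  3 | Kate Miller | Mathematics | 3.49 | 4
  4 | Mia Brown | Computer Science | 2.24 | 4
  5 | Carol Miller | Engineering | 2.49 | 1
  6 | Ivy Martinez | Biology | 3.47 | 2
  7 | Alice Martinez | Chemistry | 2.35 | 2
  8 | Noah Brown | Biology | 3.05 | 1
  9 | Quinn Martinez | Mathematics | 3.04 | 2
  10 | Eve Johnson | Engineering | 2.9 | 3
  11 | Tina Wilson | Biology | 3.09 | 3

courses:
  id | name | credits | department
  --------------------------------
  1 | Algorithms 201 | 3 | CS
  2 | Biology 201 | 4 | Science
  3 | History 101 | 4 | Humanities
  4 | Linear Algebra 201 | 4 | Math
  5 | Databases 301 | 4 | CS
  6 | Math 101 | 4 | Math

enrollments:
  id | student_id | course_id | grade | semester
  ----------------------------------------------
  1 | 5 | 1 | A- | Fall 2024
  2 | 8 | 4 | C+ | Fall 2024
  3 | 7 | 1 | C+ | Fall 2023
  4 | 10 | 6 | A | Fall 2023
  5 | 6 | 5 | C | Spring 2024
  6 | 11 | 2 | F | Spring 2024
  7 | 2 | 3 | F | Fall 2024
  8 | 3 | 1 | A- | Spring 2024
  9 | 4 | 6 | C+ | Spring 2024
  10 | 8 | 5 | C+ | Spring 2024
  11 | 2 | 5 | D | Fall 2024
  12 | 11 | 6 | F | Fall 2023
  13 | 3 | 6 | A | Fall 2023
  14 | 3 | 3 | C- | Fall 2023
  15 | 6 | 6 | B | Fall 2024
SELECT c.id, p.name AS course, c.grade FROM enrollments c JOIN courses p ON c.course_id = p.id ORDER BY c.grade ASC

Execution result:
id | course | grade
4 | Math 101 | A
13 | Math 101 | A
1 | Algorithms 201 | A-
8 | Algorithms 201 | A-
15 | Math 101 | B
5 | Databases 301 | C
2 | Linear Algebra 201 | C+
3 | Algorithms 201 | C+
9 | Math 101 | C+
10 | Databases 301 | C+
14 | History 101 | C-
11 | Databases 301 | D
6 | Biology 201 | F
7 | History 101 | F
12 | Math 101 | F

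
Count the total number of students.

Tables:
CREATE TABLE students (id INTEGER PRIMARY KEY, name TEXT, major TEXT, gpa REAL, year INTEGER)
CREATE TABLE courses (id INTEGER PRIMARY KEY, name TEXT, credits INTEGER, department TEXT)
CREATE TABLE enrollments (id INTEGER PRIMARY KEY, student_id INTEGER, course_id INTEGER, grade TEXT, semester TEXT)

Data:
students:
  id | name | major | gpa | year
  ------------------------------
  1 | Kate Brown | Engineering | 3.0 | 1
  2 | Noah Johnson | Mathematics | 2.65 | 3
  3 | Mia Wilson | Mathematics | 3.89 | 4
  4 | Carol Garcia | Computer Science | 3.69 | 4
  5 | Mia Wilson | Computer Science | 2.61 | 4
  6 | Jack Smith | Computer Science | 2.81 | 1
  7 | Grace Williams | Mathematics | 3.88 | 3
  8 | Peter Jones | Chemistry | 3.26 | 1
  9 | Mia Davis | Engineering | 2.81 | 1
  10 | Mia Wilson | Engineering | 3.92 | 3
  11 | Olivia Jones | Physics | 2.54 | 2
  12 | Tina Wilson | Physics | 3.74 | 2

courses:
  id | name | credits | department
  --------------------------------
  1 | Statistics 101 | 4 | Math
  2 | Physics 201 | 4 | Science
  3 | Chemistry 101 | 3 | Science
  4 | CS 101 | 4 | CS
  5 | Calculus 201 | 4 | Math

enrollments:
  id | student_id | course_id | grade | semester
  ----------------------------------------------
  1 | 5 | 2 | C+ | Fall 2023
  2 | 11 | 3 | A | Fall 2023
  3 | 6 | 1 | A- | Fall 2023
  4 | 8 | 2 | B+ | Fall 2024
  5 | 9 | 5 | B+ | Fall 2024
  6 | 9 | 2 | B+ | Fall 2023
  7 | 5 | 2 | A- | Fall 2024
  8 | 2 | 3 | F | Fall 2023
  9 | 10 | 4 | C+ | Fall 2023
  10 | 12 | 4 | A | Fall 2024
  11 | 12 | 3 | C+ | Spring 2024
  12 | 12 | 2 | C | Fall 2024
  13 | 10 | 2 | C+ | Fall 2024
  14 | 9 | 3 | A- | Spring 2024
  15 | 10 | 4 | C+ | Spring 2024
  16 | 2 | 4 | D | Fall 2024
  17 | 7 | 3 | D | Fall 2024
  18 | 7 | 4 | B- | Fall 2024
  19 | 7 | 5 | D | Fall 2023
SELECT COUNT(*) FROM students

Execution result:
12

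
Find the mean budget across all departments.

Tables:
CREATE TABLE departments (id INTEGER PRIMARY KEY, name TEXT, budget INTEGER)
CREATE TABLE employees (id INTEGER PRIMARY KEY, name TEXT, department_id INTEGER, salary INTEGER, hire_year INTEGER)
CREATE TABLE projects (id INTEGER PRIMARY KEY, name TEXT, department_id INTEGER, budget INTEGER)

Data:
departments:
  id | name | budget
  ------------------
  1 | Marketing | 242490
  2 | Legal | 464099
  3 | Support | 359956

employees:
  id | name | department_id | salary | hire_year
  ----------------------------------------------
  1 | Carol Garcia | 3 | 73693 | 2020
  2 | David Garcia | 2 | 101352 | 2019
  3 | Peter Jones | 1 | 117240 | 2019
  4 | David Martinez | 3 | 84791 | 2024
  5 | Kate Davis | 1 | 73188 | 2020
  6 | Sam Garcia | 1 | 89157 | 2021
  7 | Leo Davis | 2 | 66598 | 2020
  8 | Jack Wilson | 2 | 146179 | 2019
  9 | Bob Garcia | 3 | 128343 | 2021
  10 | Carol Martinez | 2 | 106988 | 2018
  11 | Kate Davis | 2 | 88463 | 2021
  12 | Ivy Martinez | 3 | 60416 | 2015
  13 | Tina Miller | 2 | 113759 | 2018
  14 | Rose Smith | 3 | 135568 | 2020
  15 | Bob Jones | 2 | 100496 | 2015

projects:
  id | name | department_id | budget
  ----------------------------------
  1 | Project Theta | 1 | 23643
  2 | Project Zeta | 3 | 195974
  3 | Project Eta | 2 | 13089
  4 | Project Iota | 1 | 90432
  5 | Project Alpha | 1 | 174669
SELECT AVG(budget) FROM departments

Execution result:
355515.00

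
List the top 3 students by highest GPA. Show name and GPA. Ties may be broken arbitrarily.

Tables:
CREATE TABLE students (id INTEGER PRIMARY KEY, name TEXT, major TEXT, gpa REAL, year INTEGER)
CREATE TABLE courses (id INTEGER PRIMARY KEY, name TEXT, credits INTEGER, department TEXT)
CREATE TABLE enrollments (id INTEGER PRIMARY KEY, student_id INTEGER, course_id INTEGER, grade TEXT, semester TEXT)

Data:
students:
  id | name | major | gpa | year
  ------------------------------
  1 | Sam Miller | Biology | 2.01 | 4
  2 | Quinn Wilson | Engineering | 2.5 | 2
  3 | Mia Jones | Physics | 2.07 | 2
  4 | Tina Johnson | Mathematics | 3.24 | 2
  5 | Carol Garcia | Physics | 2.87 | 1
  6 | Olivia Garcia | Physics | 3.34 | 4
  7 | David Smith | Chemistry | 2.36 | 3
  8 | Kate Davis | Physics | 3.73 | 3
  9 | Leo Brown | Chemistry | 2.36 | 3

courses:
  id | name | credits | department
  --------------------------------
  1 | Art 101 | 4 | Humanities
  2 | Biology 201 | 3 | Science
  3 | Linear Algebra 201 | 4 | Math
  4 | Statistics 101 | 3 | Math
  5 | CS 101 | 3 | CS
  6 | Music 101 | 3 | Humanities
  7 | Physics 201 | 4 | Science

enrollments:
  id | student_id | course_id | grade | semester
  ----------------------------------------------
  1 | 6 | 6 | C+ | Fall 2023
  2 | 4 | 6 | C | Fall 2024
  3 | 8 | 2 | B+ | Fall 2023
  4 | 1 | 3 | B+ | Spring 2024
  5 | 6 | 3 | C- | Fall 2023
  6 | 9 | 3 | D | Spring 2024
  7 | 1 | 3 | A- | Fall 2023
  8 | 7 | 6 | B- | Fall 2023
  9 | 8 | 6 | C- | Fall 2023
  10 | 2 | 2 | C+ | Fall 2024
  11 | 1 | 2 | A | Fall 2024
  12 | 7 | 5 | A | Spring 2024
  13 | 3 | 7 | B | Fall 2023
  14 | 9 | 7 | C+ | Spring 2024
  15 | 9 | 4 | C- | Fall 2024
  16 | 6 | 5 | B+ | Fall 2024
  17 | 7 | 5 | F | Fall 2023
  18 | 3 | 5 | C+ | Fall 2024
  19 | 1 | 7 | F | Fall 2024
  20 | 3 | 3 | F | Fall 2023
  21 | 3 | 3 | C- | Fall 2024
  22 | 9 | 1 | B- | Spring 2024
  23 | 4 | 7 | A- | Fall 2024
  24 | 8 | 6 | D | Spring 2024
SELECT name, gpa FROM students ORDER BY gpa DESC LIMIT 3

Execution result:
name | gpa
Kate Davis | 3.73
Olivia Garcia | 3.34
Tina Johnson | 3.24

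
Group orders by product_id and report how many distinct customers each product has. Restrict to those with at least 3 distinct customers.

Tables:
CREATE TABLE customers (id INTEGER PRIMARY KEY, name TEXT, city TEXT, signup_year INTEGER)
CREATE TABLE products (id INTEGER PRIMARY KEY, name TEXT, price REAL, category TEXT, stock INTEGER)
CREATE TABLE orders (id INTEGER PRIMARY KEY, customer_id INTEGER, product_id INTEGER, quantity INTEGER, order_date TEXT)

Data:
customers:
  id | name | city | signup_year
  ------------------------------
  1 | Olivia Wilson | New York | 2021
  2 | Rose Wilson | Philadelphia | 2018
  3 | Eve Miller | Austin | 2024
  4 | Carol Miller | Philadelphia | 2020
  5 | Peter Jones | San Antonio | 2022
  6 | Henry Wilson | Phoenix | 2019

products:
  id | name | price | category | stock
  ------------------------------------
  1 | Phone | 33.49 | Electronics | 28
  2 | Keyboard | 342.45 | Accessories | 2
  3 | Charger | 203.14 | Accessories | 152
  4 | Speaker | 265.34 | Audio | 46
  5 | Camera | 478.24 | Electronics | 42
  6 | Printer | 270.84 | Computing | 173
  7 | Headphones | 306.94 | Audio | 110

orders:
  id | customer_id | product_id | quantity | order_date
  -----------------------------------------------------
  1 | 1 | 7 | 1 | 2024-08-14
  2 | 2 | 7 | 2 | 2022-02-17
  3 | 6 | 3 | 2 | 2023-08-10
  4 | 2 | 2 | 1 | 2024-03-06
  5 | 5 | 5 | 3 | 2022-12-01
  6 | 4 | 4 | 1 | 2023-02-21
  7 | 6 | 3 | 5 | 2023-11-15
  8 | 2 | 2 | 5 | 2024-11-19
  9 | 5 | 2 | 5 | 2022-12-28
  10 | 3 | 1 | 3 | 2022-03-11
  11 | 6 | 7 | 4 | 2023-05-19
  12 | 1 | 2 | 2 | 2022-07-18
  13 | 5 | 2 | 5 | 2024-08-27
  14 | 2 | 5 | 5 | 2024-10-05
SELECT product_id, COUNT(DISTINCT customer_id) AS distinct_customer_count FROM orders GROUP BY product_id HAVING COUNT(DISTINCT customer_id) >= 3

Execution result:
product_id | distinct_customer_count
2 | 3
7 | 3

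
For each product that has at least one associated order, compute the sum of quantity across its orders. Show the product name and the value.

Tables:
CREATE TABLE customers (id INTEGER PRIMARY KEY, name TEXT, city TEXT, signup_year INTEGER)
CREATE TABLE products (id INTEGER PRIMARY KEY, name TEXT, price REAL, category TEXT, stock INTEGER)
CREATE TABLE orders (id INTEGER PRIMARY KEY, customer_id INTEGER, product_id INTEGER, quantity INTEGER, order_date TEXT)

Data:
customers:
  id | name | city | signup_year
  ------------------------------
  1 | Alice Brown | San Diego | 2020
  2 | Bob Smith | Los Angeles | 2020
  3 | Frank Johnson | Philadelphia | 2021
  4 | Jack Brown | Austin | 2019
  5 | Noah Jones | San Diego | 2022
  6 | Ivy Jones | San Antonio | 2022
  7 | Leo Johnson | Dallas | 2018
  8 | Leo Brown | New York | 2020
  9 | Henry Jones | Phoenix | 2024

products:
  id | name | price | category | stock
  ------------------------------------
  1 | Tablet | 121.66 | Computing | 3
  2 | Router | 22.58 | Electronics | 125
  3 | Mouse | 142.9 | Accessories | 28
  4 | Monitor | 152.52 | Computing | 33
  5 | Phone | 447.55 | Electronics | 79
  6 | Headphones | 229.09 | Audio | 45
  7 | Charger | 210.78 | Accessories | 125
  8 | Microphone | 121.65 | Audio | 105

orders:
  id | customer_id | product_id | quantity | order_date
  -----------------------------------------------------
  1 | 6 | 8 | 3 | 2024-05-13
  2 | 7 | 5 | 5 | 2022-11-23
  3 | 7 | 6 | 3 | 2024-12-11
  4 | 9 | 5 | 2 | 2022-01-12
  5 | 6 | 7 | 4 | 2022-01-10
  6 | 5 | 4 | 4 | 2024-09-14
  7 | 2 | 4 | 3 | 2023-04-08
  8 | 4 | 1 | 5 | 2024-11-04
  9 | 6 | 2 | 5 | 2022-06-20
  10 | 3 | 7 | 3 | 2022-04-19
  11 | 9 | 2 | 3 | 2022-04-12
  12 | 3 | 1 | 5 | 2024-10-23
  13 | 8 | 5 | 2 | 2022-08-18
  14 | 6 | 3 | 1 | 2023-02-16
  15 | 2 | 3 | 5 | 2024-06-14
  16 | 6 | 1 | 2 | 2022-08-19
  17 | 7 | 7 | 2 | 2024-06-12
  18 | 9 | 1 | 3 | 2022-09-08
SELECT p.name, SUM(c.quantity) AS sum_quantity FROM orders c JOIN products p ON c.product_id = p.id GROUP BY p.id, p.name

Execution result:
name | sum_quantity
Tablet | 15
Router | 8
Mouse | 6
Monitor | 7
Phone | 9
Headphones | 3
Charger | 9
Microphone | 3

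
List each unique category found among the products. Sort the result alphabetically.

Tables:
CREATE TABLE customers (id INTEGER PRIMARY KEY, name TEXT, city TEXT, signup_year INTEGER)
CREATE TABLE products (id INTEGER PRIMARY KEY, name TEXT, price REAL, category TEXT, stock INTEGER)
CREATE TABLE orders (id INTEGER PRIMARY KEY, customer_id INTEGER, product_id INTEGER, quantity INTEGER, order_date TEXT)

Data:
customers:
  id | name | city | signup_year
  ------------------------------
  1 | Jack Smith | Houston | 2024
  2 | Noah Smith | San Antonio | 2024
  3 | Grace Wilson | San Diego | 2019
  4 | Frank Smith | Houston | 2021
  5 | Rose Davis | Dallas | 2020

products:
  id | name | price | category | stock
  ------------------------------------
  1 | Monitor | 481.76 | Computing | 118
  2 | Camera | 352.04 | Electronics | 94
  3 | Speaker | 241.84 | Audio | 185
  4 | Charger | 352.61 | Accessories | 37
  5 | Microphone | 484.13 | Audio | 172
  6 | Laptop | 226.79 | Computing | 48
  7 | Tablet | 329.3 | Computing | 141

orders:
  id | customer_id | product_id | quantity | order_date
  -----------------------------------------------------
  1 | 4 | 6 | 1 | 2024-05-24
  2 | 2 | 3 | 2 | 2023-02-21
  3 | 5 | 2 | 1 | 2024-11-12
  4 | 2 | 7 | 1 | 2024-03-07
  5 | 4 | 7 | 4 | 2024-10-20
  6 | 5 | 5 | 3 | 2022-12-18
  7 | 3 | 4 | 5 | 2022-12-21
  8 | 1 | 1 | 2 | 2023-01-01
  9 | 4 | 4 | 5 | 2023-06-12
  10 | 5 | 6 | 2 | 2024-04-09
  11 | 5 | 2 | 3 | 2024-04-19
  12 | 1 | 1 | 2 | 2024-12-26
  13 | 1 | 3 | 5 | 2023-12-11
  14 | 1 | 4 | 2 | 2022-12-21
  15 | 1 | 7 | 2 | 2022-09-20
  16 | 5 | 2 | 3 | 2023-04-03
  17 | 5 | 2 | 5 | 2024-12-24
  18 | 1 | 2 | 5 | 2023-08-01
SELECT DISTINCT category FROM products ORDER BY category

Execution result:
category
Accessories
Audio
Computing
Electronics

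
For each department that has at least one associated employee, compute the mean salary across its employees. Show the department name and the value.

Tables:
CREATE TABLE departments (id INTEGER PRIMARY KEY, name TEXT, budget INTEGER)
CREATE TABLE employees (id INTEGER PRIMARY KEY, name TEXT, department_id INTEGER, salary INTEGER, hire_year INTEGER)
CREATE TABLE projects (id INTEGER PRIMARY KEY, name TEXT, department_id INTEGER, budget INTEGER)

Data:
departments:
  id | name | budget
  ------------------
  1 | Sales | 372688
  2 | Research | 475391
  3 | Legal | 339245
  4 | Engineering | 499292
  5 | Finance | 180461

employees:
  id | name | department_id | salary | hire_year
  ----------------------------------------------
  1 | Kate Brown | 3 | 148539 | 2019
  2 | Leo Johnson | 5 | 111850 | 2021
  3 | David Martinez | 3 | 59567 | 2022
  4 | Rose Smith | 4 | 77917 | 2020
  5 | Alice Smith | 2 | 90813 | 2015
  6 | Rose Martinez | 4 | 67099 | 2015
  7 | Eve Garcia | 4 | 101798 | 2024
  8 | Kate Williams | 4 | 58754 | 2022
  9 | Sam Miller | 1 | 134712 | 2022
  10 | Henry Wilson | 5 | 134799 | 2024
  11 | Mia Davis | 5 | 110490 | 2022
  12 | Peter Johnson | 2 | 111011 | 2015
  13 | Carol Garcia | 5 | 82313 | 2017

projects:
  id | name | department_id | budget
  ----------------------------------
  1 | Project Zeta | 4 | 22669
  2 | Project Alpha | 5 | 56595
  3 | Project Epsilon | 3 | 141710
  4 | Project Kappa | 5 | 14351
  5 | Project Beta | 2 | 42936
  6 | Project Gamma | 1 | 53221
SELECT p.name, AVG(c.salary) AS avg_salary FROM employees c JOIN departments p ON c.department_id = p.id GROUP BY p.id, p.name

Execution result:
name | avg_salary
Sales | 134712.00
Research | 100912.00
Legal | 104053.00
Engineering | 76392.00
Finance | 109863.00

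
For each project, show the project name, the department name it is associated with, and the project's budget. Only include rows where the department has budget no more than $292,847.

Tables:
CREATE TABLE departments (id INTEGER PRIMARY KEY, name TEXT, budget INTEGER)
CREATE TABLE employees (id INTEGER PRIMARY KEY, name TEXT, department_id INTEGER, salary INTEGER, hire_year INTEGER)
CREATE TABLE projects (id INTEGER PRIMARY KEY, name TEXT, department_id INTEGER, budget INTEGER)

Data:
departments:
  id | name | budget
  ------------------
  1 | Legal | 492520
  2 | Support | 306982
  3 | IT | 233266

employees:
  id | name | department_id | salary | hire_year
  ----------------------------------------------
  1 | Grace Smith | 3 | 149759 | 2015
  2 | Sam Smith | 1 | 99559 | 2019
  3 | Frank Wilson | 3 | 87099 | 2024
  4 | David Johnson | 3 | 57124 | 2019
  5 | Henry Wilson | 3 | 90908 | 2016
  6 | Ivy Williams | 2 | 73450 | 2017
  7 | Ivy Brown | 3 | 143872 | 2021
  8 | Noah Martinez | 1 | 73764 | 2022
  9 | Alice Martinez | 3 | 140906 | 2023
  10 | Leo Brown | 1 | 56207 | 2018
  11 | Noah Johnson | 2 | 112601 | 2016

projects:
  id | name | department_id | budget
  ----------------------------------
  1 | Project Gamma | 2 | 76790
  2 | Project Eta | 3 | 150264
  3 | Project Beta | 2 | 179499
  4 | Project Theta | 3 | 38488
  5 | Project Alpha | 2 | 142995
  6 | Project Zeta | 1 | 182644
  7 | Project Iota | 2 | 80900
SELECT c.name, p.name AS department, c.budget FROM projects c JOIN departments p ON c.department_id = p.id WHERE p.budget <= 292847

Execution result:
name | department | budget
Project Eta | IT | 150264
Project Theta | IT | 38488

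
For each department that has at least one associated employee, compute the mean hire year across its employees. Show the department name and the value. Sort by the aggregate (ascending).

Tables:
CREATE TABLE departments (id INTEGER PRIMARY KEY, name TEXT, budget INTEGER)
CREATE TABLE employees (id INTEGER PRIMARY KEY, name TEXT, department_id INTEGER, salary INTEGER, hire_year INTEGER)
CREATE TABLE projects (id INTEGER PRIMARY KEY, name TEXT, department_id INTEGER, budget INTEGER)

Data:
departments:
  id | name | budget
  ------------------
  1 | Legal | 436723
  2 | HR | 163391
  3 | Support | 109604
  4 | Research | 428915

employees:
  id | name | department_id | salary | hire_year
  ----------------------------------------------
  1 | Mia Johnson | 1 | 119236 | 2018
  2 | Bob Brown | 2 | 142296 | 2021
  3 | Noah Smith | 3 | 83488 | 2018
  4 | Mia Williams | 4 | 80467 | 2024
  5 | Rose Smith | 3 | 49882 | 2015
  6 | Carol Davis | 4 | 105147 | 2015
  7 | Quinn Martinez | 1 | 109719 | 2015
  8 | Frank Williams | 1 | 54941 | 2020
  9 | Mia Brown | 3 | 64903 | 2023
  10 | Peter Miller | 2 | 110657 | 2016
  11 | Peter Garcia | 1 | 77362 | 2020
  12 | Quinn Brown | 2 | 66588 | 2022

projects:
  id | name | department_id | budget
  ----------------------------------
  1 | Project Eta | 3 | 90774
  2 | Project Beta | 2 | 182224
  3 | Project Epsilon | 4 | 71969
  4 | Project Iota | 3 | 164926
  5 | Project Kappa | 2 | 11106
SELECT p.name, AVG(c.hire_year) AS avg_hire_year FROM employees c JOIN departments p ON c.department_id = p.id GROUP BY p.id, p.name ORDER BY avg_hire_year ASC

Execution result:
name | avg_hire_year
Legal | 2018.25
Support | 2018.67
Research | 2019.50
HR | 2019.67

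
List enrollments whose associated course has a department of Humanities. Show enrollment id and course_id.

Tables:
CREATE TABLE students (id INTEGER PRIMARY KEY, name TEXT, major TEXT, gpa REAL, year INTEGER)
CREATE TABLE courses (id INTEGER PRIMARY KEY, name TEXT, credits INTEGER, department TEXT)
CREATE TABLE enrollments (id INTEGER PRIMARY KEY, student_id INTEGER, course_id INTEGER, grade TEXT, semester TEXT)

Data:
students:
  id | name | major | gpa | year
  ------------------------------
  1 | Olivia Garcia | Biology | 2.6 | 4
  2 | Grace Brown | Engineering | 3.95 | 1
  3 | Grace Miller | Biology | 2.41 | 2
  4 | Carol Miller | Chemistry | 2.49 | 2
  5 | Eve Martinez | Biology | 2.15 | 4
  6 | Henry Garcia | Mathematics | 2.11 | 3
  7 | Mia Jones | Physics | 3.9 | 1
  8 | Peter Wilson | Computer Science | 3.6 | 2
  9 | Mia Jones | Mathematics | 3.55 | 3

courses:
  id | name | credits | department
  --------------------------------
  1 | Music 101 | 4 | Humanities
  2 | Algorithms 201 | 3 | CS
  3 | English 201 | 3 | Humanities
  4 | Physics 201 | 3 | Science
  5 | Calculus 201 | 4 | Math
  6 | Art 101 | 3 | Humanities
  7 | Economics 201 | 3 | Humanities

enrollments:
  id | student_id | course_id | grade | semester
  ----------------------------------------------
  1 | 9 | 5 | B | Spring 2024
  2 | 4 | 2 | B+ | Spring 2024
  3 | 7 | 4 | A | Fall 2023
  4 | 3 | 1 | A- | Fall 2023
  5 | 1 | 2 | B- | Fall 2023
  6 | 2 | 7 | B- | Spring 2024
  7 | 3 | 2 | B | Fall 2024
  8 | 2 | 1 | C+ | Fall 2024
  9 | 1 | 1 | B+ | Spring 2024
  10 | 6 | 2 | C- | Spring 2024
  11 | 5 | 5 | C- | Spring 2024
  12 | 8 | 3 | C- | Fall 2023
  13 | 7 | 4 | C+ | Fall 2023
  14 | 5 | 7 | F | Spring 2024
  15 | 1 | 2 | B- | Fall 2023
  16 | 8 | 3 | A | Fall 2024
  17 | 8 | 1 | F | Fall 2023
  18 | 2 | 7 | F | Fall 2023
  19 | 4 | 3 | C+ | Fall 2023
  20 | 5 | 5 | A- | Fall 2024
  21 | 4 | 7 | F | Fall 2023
SELECT id, course_id FROM enrollments WHERE course_id IN (SELECT id FROM courses WHERE department = 'Humanities')

Execution result:
id | course_id
4 | 1
6 | 7
8 | 1
9 | 1
12 | 3
14 | 7
16 | 3
17 | 1
18 | 7
19 | 3
21 | 7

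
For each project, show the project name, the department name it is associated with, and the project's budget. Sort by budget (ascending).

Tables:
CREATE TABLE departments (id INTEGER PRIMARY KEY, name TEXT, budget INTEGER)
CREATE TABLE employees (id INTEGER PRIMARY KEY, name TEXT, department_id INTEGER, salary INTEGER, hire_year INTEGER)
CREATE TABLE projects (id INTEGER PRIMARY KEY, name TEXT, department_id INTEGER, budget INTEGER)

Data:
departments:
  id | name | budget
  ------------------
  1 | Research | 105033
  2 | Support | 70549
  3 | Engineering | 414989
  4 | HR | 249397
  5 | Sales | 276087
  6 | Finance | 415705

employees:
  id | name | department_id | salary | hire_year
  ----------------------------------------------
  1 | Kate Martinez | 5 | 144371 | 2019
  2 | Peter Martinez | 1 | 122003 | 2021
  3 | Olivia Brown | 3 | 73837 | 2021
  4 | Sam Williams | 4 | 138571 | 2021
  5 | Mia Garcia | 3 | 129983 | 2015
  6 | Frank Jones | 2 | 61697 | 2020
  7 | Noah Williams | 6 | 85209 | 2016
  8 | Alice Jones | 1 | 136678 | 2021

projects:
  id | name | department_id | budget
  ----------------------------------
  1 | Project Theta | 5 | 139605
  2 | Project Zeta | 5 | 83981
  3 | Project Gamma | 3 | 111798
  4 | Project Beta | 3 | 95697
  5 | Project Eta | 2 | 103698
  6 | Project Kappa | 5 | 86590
SELECT c.name, p.name AS department, c.budget FROM projects c JOIN departments p ON c.department_id = p.id ORDER BY c.budget ASC

Execution result:
name | department | budget
Project Zeta | Sales | 83981
Project Kappa | Sales | 86590
Project Beta | Engineering | 95697
Project Eta | Support | 103698
Project Gamma | Engineering | 111798
Project Theta | Sales | 139605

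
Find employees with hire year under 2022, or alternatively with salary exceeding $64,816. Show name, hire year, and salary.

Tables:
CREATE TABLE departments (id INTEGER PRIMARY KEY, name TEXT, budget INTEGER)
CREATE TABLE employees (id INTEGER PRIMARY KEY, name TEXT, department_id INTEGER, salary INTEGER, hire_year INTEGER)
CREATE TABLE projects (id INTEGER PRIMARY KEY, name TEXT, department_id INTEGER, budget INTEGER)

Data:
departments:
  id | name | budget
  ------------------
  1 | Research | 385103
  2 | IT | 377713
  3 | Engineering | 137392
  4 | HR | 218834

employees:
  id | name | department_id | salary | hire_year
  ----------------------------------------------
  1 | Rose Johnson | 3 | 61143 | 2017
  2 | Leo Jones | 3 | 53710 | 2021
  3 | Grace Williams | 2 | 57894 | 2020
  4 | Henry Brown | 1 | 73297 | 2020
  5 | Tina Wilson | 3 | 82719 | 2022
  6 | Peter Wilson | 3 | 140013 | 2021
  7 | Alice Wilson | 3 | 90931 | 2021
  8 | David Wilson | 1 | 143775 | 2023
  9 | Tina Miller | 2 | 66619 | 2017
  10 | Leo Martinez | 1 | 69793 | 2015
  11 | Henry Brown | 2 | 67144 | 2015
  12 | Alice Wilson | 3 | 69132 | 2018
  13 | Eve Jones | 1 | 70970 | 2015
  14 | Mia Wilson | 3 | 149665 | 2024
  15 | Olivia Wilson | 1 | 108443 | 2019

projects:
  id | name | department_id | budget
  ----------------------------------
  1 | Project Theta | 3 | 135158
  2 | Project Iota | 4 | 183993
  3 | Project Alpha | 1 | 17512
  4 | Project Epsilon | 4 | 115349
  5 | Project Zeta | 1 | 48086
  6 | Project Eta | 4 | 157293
SELECT name, hire_year, salary FROM employees WHERE hire_year < 2022 OR salary > 64816

Execution result:
name | hire_year | salary
Rose Johnson | 2017 | 61143
Leo Jones | 2021 | 53710
Grace Williams | 2020 | 57894
Henry Brown | 2020 | 73297
Tina Wilson | 2022 | 82719
Peter Wilson | 2021 | 140013
Alice Wilson | 2021 | 90931
David Wilson | 2023 | 143775
Tina Miller | 2017 | 66619
Leo Martinez | 2015 | 69793
Henry Brown | 2015 | 67144
Alice Wilson | 2018 | 69132
Eve Jones | 2015 | 70970
Mia Wilson | 2024 | 149665
Olivia Wilson | 2019 | 108443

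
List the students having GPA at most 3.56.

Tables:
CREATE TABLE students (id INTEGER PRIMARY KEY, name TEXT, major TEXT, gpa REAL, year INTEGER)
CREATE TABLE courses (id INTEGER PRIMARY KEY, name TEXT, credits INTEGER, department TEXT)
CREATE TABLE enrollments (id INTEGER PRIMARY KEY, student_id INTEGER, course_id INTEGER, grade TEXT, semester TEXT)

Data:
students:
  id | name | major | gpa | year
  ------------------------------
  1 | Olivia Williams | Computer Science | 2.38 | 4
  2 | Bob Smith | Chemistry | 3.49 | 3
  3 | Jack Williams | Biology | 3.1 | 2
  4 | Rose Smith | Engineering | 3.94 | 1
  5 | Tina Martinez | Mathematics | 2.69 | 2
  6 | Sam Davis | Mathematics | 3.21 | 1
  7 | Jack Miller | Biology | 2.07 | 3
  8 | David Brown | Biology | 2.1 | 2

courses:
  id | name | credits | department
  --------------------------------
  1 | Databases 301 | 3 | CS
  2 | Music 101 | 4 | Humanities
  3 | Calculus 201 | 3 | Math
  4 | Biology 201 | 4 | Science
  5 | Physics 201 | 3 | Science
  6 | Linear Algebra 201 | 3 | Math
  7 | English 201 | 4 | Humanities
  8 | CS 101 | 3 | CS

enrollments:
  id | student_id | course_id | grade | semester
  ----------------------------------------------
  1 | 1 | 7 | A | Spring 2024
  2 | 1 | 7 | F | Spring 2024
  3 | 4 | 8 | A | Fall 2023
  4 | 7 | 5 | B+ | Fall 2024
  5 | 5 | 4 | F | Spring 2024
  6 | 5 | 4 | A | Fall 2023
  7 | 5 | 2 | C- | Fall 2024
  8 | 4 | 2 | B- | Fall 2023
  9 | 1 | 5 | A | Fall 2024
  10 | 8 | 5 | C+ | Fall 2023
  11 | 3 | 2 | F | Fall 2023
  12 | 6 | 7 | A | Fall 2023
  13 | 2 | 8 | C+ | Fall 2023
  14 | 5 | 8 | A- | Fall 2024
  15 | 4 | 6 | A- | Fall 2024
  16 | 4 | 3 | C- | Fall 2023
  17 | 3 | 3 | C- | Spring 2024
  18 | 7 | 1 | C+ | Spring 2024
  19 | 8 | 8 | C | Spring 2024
SELECT name, gpa FROM students WHERE gpa <= 3.56

Execution result:
name | gpa
Olivia Williams | 2.38
Bob Smith | 3.49
Jack Williams | 3.10
Tina Martinez | 2.69
Sam Davis | 3.21
Jack Miller | 2.07
David Brown | 2.10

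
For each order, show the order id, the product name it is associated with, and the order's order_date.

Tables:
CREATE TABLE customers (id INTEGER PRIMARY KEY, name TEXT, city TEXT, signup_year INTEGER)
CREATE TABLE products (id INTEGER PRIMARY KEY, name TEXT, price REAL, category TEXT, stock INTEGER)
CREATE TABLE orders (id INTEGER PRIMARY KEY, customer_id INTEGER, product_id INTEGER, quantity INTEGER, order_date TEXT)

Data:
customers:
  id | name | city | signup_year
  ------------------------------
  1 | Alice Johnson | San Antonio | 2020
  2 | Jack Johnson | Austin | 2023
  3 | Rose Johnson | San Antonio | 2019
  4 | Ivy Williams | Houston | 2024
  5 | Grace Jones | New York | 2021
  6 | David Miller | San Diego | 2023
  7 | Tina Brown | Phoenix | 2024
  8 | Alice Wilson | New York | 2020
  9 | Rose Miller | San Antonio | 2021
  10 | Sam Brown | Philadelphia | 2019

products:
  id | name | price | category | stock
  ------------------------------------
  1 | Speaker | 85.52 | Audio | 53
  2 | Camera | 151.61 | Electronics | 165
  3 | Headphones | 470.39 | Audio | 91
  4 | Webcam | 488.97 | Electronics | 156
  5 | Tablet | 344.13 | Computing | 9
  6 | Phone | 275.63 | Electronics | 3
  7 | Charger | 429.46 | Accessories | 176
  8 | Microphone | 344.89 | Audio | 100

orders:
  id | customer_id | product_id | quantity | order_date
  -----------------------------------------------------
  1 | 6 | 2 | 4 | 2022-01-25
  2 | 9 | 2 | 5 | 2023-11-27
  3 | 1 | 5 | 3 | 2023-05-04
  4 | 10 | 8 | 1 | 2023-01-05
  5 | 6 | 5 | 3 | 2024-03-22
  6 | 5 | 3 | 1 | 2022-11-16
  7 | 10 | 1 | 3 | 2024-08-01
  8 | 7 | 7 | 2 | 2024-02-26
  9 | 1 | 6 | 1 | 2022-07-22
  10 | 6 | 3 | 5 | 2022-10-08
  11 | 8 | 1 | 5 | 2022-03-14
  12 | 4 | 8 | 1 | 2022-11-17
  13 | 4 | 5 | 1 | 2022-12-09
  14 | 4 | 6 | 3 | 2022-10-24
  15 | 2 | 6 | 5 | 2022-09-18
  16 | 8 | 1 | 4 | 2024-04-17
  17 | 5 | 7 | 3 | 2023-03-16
SELECT c.id, p.name AS product, c.order_date FROM orders c JOIN products p ON c.product_id = p.id

Execution result:
id | product | order_date
1 | Camera | 2022-01-25
2 | Camera | 2023-11-27
3 | Tablet | 2023-05-04
4 | Microphone | 2023-01-05
5 | Tablet | 2024-03-22
6 | Headphones | 2022-11-16
7 | Speaker | 2024-08-01
8 | Charger | 2024-02-26
9 | Phone | 2022-07-22
10 | Headphones | 2022-10-08
11 | Speaker | 2022-03-14
12 | Microphone | 2022-11-17
13 | Tablet | 2022-12-09
14 | Phone | 2022-10-24
15 | Phone | 2022-09-18
16 | Speaker | 2024-04-17
17 | Charger | 2023-03-16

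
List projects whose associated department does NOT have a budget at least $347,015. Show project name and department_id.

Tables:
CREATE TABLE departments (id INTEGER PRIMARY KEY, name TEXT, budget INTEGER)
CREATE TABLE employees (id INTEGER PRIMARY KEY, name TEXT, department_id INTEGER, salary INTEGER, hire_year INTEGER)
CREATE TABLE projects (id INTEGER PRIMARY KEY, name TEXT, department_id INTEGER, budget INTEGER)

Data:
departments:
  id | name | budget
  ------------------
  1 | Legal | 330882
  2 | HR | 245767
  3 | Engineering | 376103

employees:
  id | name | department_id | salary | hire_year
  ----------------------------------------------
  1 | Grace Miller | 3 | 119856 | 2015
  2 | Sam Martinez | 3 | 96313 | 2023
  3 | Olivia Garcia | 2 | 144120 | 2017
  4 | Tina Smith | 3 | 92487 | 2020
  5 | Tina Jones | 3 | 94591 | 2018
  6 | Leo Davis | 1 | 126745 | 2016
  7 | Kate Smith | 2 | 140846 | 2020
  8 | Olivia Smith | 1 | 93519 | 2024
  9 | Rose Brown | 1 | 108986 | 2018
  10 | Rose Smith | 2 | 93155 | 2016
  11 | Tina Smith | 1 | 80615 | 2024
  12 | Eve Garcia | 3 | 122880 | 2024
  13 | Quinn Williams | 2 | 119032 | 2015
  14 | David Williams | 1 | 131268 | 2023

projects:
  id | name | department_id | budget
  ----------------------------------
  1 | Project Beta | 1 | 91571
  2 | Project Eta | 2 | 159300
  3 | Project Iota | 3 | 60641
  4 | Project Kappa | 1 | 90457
SELECT name, department_id FROM projects WHERE department_id NOT IN (SELECT id FROM departments WHERE budget >= 347015)

Execution result:
name | department_id
Project Beta | 1
Project Eta | 2
Project Kappa | 1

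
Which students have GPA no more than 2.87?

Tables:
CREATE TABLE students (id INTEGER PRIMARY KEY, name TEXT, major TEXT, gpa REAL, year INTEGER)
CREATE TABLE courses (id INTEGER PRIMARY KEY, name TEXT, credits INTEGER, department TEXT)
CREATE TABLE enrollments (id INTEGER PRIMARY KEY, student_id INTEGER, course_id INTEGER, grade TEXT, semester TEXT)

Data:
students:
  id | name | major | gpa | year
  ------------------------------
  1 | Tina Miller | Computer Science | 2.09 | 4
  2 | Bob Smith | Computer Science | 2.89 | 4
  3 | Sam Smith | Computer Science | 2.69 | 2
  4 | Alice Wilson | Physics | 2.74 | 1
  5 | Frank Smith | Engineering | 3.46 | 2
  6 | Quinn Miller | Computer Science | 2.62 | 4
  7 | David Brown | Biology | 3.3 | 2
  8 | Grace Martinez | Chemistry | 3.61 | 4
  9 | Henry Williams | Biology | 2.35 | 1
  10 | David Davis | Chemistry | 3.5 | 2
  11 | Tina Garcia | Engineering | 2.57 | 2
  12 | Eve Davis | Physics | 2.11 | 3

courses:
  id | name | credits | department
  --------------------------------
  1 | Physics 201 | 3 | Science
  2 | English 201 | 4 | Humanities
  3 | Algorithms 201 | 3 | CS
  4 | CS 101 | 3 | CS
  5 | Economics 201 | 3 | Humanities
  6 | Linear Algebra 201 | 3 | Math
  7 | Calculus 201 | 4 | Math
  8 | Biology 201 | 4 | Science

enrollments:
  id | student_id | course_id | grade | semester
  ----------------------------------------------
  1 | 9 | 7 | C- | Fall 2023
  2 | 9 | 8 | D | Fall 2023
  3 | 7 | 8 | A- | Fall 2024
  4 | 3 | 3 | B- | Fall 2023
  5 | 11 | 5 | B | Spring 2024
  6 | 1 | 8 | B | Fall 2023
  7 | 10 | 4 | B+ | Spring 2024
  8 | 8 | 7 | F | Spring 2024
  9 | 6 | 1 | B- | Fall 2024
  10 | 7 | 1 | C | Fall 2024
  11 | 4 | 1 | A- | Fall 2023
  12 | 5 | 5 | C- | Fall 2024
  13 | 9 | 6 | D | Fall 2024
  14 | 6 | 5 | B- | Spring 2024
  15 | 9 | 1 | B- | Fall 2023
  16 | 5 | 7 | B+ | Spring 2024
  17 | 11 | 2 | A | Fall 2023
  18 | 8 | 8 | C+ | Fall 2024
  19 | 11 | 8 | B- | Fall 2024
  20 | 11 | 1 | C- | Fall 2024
SELECT name, gpa FROM students WHERE gpa <= 2.87

Execution result:
name | gpa
Tina Miller | 2.09
Sam Smith | 2.69
Alice Wilson | 2.74
Quinn Miller | 2.62
Henry Williams | 2.35
Tina Garcia | 2.57
Eve Davis | 2.11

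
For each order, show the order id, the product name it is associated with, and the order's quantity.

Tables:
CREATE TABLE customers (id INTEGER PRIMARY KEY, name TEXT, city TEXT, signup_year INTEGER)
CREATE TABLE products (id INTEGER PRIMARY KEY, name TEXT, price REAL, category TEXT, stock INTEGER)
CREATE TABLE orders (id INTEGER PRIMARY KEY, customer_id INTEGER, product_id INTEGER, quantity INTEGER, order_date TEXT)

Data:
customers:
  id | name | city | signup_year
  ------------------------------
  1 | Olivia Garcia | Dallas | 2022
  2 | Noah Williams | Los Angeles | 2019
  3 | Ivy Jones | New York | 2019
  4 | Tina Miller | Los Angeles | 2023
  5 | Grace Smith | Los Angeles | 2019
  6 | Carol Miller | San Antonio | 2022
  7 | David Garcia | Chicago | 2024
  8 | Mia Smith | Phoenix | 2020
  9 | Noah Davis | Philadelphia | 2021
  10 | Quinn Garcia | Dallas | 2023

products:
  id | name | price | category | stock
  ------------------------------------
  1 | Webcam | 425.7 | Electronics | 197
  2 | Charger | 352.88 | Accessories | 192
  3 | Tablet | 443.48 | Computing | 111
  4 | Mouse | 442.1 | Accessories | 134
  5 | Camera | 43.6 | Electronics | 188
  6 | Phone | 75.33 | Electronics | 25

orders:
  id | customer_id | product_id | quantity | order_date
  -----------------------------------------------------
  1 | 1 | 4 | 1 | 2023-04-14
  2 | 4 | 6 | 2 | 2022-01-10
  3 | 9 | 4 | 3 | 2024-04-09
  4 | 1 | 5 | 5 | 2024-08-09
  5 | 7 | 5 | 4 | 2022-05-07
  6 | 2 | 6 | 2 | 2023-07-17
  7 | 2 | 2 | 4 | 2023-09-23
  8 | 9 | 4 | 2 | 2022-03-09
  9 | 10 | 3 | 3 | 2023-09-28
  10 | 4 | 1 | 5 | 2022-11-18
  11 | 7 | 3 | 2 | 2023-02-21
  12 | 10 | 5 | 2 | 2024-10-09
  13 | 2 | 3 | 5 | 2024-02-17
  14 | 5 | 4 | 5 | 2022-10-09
SELECT c.id, p.name AS product, c.quantity FROM orders c JOIN products p ON c.product_id = p.id

Execution result:
id | product | quantity
1 | Mouse | 1
2 | Phone | 2
3 | Mouse | 3
4 | Camera | 5
5 | Camera | 4
6 | Phone | 2
7 | Charger | 4
8 | Mouse | 2
9 | Tablet | 3
10 | Webcam | 5
11 | Tablet | 2
12 | Camera | 2
13 | Tablet | 5
14 | Mouse | 5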